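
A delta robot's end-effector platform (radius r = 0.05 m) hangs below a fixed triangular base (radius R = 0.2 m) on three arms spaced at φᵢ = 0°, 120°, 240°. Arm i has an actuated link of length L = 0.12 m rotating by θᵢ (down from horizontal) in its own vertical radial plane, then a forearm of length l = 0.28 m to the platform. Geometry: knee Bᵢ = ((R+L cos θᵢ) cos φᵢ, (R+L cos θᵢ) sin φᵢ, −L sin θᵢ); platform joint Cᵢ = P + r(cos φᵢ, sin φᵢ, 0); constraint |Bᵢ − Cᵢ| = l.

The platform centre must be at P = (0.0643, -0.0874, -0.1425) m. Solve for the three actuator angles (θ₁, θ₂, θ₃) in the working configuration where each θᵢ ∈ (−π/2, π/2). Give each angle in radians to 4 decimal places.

φ1=0.0° → target in arm frame (0.0643, -0.0874)
  e−x'=0.0857;  (l²−L²−(e−x')²−y'²−z²)/2L = 0.1196
  √(A²+B²)=0.1663;  θ1 = -1.0293+0.7678 ≈ -0.2615
φ2=120.0° → target in arm frame (-0.1078, -0.0120)
  e−x'=0.2578;  (l²−L²−(e−x')²−y'²−z²)/2L = -0.0955
  √(A²+B²)=0.2946;  θ2 = -0.5049+1.9011 ≈ 1.3962
φ3=240.0° → target in arm frame (0.0435, 0.0994)
  A=0.1065, B=-0.1425, C=(l²−L²−A²−y'²−z²)/(2L)=0.0937
  γ=atan2(-0.1425,0.1065)=-0.9292;  ψ=arccos(0.5266)=1.0161;  θ3=γ+ψ≈0.0870

θ₁ = -0.2615, θ₂ = 1.3962, θ₃ = 0.0870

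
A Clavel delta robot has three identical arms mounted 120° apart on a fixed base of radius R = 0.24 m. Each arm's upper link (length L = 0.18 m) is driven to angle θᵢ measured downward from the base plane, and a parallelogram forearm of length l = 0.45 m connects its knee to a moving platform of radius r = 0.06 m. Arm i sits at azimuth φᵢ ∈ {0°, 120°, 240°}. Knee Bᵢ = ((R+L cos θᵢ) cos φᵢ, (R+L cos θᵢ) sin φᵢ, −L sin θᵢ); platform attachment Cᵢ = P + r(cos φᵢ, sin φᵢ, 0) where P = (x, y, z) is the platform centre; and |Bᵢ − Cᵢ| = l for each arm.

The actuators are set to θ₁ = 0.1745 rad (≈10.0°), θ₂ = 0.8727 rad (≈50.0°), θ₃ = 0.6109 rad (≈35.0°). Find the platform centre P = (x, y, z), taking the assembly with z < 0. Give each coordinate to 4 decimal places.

O1 = (0.3573·cos0.0°, 0.3573·sin0.0°, -0.0313) = (0.3573, 0.0000, -0.0313)
O2 = (0.2957·cos120.0°, 0.2957·sin120.0°, -0.1379) = (-0.1478, 0.2561, -0.1379)
O3 = (0.3274·cos240.0°, 0.3274·sin240.0°, -0.1032) = (-0.1637, -0.2836, -0.1032)
|O₂|²−|O₁|² = -0.0222;  |O₃|²−|O₁|² = -0.0107
linear system: -1.0102x+0.5122y = -0.0222−-0.2133z; -1.0420x+-0.5671y = -0.0107−-0.1440z
Cramer: x(z) = 0.0163-0.1760z;  y(z) = -0.0111+0.0694z
into |P−O₁|² = l²: 1.0358z² + 0.1809z + -0.0852 = 0;  Δ = 0.3856;  z = -0.3871 or 0.2124 → z<0 root = -0.3871
x = 0.0844, y = -0.0379

(0.0844, -0.0379, -0.3871)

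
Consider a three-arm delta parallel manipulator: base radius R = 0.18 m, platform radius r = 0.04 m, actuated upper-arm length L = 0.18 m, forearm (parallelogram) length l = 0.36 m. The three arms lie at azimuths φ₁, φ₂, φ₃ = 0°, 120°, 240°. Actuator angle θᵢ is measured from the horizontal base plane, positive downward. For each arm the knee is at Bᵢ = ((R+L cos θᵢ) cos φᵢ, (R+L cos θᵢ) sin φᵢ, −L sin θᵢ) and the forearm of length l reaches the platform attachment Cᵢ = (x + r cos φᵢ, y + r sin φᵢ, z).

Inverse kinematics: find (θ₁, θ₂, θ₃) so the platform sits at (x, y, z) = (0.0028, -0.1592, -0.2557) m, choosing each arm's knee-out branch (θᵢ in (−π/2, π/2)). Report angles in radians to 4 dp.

arm 1 (φ=0.0°): x'=0.0028, y'=-0.1592
  e−x'=0.1372;  (l²−L²−(e−x')²−y'²−z²)/2L = -0.0343
  θ1 = atan2(B,A) + arccos(C/0.2902) = 0.6110
rotate P by −φ2: (-0.1393, 0.0772, -0.2557)
  A=0.2793, B=-0.2557, C=(l²−L²−A²−y'²−z²)/(2L)=-0.1448
  γ=atan2(-0.2557,0.2793)=-0.7414;  ψ=arccos(-0.3824)=1.9632;  θ2=γ+ψ≈1.2219
φ3=240.0° → target in arm frame (0.1365, 0.0820)
  A cos θ + B sin θ = C:  0.0035·cos θ + -0.2557·sin θ = 0.0697
  γ=atan2(-0.2557,0.0035)=-1.5570;  ψ=arccos(0.2724)=1.2949;  θ3=γ+ψ≈-0.2621

θ₁ = 0.6110, θ₂ = 1.2219, θ₃ = -0.2621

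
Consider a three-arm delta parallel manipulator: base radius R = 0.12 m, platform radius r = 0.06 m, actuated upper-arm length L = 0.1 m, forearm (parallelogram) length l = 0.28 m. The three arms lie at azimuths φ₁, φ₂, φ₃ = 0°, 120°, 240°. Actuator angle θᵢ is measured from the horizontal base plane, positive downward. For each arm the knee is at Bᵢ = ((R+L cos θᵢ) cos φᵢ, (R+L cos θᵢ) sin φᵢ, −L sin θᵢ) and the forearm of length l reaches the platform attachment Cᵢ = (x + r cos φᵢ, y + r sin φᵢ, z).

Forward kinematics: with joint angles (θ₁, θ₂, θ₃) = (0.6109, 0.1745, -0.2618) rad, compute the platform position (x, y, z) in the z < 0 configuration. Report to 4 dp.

O1 = (0.1419·cos0.0°, 0.1419·sin0.0°, -0.0574) = (0.1419, 0.0000, -0.0574)
O2 = (0.1585·cos120.0°, 0.1585·sin120.0°, -0.0174) = (-0.0792, 0.1372, -0.0174)
arm 3 at φ=240.0°: e+L cos θ3 = 0.1566;  O3 = (-0.0783, -0.1356, 0.0259)
|O₂|²−|O₁|² = 0.0020;  |O₃|²−|O₁|² = 0.0018
linear system: -0.4423x+0.2745y = 0.0020−0.0800z; -0.4404x+-0.2712y = 0.0018−0.1665z
Cramer: x(z) = -0.0042+0.2798z;  y(z) = 0.0004+0.1594z
quadratic in z: (1.1037)z²+(0.0331)z+(-0.0537)=0, √Δ=0.4882 → z ∈ {-0.2362, 0.2062}; z = -0.2362 (taking z<0)
x = -0.0703, y = -0.0373

(-0.0703, -0.0373, -0.2362)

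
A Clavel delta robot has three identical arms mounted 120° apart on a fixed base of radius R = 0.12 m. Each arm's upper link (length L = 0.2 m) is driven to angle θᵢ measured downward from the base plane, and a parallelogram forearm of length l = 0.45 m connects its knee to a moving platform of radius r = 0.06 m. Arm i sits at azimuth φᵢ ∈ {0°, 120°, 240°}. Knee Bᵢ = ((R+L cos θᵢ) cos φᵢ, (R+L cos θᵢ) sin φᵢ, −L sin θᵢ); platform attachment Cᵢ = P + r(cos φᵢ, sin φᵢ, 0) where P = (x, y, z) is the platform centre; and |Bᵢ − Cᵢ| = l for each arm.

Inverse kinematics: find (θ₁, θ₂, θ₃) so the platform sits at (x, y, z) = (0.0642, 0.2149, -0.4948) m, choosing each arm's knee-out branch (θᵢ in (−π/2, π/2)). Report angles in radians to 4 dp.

arm 1 (φ=0.0°): x'=0.0642, y'=0.2149
  A=-0.0042, B=-0.4948, C=(l²−L²−A²−y'²−z²)/(2L)=-0.3213
  γ=atan2(-0.4948,-0.0042)=-1.5793;  ψ=arccos(-0.6494)=2.2775;  θ1=γ+ψ≈0.6983
rotate P by −φ2: (0.1540, -0.1630, -0.4948)
  e−x'=-0.0940;  (l²−L²−(e−x')²−y'²−z²)/2L = -0.2944
  γ=atan2(-0.4948,-0.0940)=-1.7586;  ψ=arccos(-0.5845)=2.1950;  θ2=γ+ψ≈0.4365
arm 3 (φ=240.0°): x'=-0.2182, y'=-0.0519
  A cos θ + B sin θ = C:  0.2782·cos θ + -0.4948·sin θ = -0.4060
  √(A²+B²)=0.5677;  θ3 = -1.0586+2.3678 ≈ 1.3093

θ₁ = 0.6983, θ₂ = 0.4365, θ₃ = 1.3093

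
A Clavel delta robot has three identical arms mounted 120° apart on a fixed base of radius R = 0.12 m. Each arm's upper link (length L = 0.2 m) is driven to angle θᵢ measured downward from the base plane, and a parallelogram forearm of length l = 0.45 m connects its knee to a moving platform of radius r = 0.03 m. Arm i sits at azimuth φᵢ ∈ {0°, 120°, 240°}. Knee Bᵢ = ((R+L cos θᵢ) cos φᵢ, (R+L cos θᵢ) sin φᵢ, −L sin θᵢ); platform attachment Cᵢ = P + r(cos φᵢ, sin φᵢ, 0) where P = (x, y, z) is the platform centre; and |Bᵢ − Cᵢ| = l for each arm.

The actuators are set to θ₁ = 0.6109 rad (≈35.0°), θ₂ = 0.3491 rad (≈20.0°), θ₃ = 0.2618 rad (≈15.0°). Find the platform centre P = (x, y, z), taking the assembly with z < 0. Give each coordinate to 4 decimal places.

(-0.0658, -0.0154, -0.4311)

arm 1 at φ=0.0°: (R−r)+L cos θ1 = 0.2538;  O1 = (0.2538, 0.0000, -0.1147)
O2 = (0.2779·cos120.0°, 0.2779·sin120.0°, -0.0684) = (-0.1390, 0.2407, -0.0684)
φ3=240.0°: virtual centre (-0.1416, -0.2452, -0.0518), radius l
|O₂|²−|O₁|² = 0.0043;  |O₃|²−|O₁|² = 0.0053
linear system: -0.7856x+0.4814y = 0.0043−0.0926z; -0.7908x+-0.4905y = 0.0053−0.1259z
det = 0.7660;  x = -0.0061+0.1384z,  y = -0.0009+0.0335z
sphere 1 gives Az²+Bz+C=0 with A=1.0203, B=0.1574, C=-0.1218;  B²−4AC=0.5218;  roots -0.4311, 0.2768;  negative root z = -0.4311
x = -0.0658, y = -0.0154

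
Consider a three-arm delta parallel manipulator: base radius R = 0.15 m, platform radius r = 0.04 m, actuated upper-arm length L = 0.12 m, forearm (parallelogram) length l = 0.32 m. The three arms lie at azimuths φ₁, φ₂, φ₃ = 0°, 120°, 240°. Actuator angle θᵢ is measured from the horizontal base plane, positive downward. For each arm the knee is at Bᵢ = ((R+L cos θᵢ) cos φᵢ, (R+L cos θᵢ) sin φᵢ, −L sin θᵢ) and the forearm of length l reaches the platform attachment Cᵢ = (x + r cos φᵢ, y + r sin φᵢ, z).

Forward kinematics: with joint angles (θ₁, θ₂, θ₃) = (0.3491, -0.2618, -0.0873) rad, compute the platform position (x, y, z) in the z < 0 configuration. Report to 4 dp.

(-0.0421, 0.0107, -0.2203)

centre 1 = (0.2228·cos0.0°, 0.2228·sin0.0°, -0.0410) = (0.2228, 0.0000, -0.0410)
arm 2 at φ=120.0°: ρ2 = 0.2259;  centre 2 = (-0.1130, 0.1956, 0.0311)
arm 3 at φ=240.0°: ρ3 = 0.2295;  centre 3 = (-0.1148, -0.1988, 0.0105)
eliminate P² terms by subtracting sphere 1 from 2 and 3
[-0.6714 0.3913 0.1442]·P = 0.0007;  [-0.6751 -0.3976 0.1030]·P = 0.0015
Cramer: x(z) = -0.0016+0.1839z;  y(z) = -0.0010-0.0531z
quadratic in z: (1.0366)z²+(-0.0003)z+(-0.0504)=0, √Δ=0.4570 → z ∈ {-0.2203, 0.2206}; z = -0.2203 (taking z<0)
x = -0.0421, y = 0.0107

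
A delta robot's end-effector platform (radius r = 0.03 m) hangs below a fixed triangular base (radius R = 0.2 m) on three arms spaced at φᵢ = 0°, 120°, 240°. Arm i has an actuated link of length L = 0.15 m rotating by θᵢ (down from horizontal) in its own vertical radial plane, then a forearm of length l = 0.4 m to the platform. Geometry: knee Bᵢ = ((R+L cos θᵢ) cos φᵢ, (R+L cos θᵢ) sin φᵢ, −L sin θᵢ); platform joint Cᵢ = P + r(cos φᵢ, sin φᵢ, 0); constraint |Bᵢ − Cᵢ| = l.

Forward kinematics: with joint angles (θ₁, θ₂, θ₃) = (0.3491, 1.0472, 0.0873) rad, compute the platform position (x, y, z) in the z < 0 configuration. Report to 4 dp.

arm 1 at φ=0.0°: e+L cos θ1 = 0.3110;  O1 = (0.3110, 0.0000, -0.0513)
φ2=120.0°: virtual centre (-0.1225, 0.2122, -0.1299), radius l
arm 3 at φ=240.0°: e+L cos θ3 = 0.3194;  O3 = (-0.1597, -0.2766, -0.0131)
subtract pairs → two planes through P
plane₁₂: -0.8669x+0.4244y+-0.1572z = -0.0224
Cramer: x(z) = 0.0127-0.0620z;  y(z) = -0.0269+0.2437z
into |P−O₁|² = l²: 1.0632z² + 0.1265z + -0.0677 = 0;  Δ = 0.3040;  z = -0.3188 or 0.1998 → z<0 root = -0.3188
x = 0.0325, y = -0.1045

(0.0325, -0.1045, -0.3188)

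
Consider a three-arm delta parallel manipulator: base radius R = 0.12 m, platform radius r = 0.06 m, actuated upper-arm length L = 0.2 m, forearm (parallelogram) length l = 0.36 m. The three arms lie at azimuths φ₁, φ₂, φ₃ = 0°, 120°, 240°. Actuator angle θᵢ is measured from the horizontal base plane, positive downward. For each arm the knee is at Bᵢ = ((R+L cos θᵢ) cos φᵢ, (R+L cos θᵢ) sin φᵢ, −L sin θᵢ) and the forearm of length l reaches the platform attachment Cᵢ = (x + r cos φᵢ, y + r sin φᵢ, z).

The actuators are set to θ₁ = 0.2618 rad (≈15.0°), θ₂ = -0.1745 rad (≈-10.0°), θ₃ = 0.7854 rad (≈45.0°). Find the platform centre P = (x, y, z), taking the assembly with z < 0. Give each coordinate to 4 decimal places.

φ1=0.0°: virtual centre (0.2532, 0.0000, -0.0518), radius l
O2 = (0.2570·cos120.0°, 0.2570·sin120.0°, 0.0347) = (-0.1285, 0.2225, 0.0347)
arm 3 at φ=240.0°: e+L cos θ3 = 0.2014;  O3 = (-0.1007, -0.1744, -0.1414)
subtract pairs → two planes through P
linear system: -0.7633x+0.4451y = 0.0005−0.1730z; -0.7078x+-0.3489y = -0.0062−-0.1793z
Cramer: x(z) = 0.0045-0.0335z;  y(z) = 0.0087-0.4461z
into |P−O₁|² = l²: 1.2001z² + 0.1124z + -0.0650 = 0;  Δ = 0.3246;  z = -0.2842 or 0.1905 → z<0 root = -0.2842
x = 0.0140, y = 0.1355

(0.0140, 0.1355, -0.2842)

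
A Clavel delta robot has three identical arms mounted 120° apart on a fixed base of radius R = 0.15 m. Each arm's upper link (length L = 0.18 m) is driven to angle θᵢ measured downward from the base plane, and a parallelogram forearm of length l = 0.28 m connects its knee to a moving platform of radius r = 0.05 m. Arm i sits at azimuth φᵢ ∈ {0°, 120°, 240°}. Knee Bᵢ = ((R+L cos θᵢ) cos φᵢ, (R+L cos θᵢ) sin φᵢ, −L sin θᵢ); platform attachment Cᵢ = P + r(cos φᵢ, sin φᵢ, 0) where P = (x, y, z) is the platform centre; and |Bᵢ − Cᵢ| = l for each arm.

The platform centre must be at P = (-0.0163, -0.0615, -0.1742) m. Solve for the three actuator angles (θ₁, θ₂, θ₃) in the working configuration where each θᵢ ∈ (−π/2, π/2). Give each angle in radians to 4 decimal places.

θ₁ = 0.6106, θ₂ = 0.7855, θ₃ = 0.0001

rotate P by −φ1: (-0.0163, -0.0615, -0.1742)
  e−x'=0.1163;  (l²−L²−(e−x')²−y'²−z²)/2L = -0.0046
  γ=atan2(-0.1742,0.1163)=-0.9821;  ψ=arccos(-0.0219)=1.5927;  θ1=γ+ψ≈0.6106
arm 2 (φ=120.0°): x'=-0.0451, y'=0.0449
  A cos θ + B sin θ = C:  0.1451·cos θ + -0.1742·sin θ = -0.0206
  θ2 = atan2(B,A) + arccos(C/0.2267) = 0.7855
rotate P by −φ3: (0.0614, 0.0166, -0.1742)
  A cos θ + B sin θ = C:  0.0386·cos θ + -0.1742·sin θ = 0.0386
  θ3 = atan2(B,A) + arccos(C/0.1784) = 0.0001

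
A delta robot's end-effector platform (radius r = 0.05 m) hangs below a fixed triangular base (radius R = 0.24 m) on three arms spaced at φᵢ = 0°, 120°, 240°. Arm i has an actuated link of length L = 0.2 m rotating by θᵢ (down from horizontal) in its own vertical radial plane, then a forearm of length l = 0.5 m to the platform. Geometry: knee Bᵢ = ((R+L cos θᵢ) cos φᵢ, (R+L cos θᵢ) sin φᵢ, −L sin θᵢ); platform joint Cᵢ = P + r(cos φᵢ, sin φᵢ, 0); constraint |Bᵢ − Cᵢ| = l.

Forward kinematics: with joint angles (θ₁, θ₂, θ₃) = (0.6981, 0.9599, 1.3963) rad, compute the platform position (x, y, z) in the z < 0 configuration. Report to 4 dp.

φ1=0.0°: virtual centre (0.3432, 0.0000, -0.1286), radius l
arm 2 at φ=120.0°: (R−r)+L cos θ2 = 0.3047;  O2 = (-0.1524, 0.2639, -0.1638)
O3 = (0.2247·cos240.0°, 0.2247·sin240.0°, -0.1970) = (-0.1124, -0.1946, -0.1970)
eliminate P² terms by subtracting sphere 1 from 2 and 3
linear system: -0.9911x+0.5278y = -0.0146−-0.0705z; -0.9111x+-0.3892y = -0.0450−-0.1368z
Cramer: x(z) = 0.0340-0.1150z;  y(z) = 0.0361-0.0823z
quadratic in z: (1.0200)z²+(0.3223)z+(-0.1366)=0, √Δ=0.8130 → z ∈ {-0.5565, 0.2406}; z = -0.5565 (taking z<0)
x = 0.0980, y = 0.0819

(0.0980, 0.0819, -0.5565)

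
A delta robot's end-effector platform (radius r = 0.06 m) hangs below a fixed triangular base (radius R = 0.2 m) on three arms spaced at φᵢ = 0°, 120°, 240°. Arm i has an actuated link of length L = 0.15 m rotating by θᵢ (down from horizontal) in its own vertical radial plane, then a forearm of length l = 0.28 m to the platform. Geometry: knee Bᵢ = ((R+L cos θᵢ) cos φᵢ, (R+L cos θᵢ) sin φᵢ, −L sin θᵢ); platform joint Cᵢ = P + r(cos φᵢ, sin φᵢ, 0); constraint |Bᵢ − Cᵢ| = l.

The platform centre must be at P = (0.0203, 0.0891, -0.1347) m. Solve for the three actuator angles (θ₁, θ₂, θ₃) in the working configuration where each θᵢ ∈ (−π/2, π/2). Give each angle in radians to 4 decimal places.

φ1=0.0° → target in arm frame (0.0203, 0.0891)
  e−x'=0.1197;  (l²−L²−(e−x')²−y'²−z²)/2L = 0.0516
  θ1 = atan2(B,A) + arccos(C/0.1802) = 0.4359
rotate P by −φ2: (0.0670, -0.0621, -0.1347)
  A cos θ + B sin θ = C:  0.0730·cos θ + -0.1347·sin θ = 0.0952
  √(A²+B²)=0.1532;  θ2 = -1.0742+0.9000 ≈ -0.1742
φ3=240.0° → target in arm frame (-0.0873, -0.0270)
  A=0.2273, B=-0.1347, C=(l²−L²−A²−y'²−z²)/(2L)=-0.0488
  γ=atan2(-0.1347,0.2273)=-0.5349;  ψ=arccos(-0.1847)=1.7566;  θ3=γ+ψ≈1.2216

θ₁ = 0.4359, θ₂ = -0.1742, θ₃ = 1.2216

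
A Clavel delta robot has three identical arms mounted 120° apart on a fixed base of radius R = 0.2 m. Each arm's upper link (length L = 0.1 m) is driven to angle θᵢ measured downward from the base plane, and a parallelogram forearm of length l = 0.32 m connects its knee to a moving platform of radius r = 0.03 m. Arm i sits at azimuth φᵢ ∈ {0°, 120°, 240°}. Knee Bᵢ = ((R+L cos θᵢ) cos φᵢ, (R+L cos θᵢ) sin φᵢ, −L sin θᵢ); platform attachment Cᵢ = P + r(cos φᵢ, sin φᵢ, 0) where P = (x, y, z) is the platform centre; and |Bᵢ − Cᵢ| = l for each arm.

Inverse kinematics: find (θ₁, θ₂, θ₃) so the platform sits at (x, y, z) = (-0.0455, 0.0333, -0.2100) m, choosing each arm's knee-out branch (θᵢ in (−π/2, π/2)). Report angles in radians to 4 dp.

θ₁ = 0.7858, θ₂ = -0.2622, θ₃ = 0.4367

arm 1 (φ=0.0°): x'=-0.0455, y'=0.0333
  e−x'=0.2155;  (l²−L²−(e−x')²−y'²−z²)/2L = 0.0038
  θ1 = atan2(B,A) + arccos(C/0.3009) = 0.7858
rotate P by −φ2: (0.0516, 0.0228, -0.2100)
  A=0.1184, B=-0.2100, C=(l²−L²−A²−y'²−z²)/(2L)=0.1688
  √(A²+B²)=0.2411;  θ2 = -1.0574+0.7951 ≈ -0.2622
rotate P by −φ3: (-0.0061, -0.0561, -0.2100)
  e−x'=0.1761;  (l²−L²−(e−x')²−y'²−z²)/2L = 0.0708
  γ=atan2(-0.2100,0.1761)=-0.8730;  ψ=arccos(0.2582)=1.3097;  θ3=γ+ψ≈0.4367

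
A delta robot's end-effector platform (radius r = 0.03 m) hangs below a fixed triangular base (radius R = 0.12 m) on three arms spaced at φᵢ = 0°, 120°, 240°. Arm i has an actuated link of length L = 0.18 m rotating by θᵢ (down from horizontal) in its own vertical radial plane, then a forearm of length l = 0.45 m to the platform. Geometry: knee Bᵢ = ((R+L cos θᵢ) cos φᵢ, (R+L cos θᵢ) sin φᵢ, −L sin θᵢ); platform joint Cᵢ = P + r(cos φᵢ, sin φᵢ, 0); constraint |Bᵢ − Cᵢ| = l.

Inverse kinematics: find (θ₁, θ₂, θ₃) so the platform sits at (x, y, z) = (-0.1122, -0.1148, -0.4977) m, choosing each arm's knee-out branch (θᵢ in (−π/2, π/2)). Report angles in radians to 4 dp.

θ₁ = 1.1348, θ₂ = 0.9601, θ₃ = 0.3493

arm 1 (φ=0.0°): x'=-0.1122, y'=-0.1148
  A=0.2022, B=-0.4977, C=(l²−L²−A²−y'²−z²)/(2L)=-0.3657
  √(A²+B²)=0.5372;  θ1 = -1.1849+2.3197 ≈ 1.1348
rotate P by −φ2: (-0.0433, 0.1546, -0.4977)
  A cos θ + B sin θ = C:  0.1333·cos θ + -0.4977·sin θ = -0.3313
  √(A²+B²)=0.5152;  θ2 = -1.3091+2.2692 ≈ 0.9601
arm 3 (φ=240.0°): x'=0.1555, y'=-0.0398
  A=-0.0655, B=-0.4977, C=(l²−L²−A²−y'²−z²)/(2L)=-0.2319
  √(A²+B²)=0.5020;  θ3 = -1.7017+2.0510 ≈ 0.3493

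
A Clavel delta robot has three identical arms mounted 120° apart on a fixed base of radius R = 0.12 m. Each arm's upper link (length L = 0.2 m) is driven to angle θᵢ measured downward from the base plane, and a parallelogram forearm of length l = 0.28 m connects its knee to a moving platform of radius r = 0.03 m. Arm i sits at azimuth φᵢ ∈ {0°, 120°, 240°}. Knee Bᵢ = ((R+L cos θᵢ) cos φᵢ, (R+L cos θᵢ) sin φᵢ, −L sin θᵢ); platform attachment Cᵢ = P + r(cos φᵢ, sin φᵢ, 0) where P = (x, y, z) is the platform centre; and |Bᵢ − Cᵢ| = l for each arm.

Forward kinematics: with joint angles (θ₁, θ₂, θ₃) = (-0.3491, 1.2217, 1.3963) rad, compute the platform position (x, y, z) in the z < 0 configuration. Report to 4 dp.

(0.1802, 0.0318, -0.1920)

arm 1 at φ=0.0°: e+L cos θ1 = 0.2779;  centre 1 = (0.2779, 0.0000, 0.0684)
φ2=120.0°: virtual centre (-0.0792, 0.1372, -0.1879), radius l
arm 3 at φ=240.0°: e+L cos θ3 = 0.1247;  centre 3 = (-0.0624, -0.1080, -0.1970)
subtract pairs → two planes through P
linear system: -0.7143x+0.2744y = -0.0215−-0.5127z; -0.6806x+-0.2160y = -0.0276−-0.5307z
Cramer: x(z) = 0.0358-0.7518z;  y(z) = 0.0148-0.0885z
quadratic in z: (1.5730)z²+(0.2246)z+(-0.0149)=0, √Δ=0.3795 → z ∈ {-0.1920, 0.0493}; z = -0.1920 (taking z<0)
x = 0.1802, y = 0.0318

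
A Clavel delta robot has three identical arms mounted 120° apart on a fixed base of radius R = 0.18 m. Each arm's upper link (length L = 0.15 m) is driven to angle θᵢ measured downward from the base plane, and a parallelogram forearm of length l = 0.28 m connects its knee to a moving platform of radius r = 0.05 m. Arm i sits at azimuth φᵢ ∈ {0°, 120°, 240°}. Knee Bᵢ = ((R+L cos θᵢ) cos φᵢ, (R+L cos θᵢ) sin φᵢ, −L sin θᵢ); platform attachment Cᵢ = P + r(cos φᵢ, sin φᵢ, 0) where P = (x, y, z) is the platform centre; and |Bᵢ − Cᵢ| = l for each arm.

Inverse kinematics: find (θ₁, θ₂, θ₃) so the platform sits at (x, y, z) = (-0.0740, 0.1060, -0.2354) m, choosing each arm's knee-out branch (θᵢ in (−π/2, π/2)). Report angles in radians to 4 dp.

θ₁ = 1.3089, θ₂ = 0.0000, θ₃ = 1.2214

rotate P by −φ1: (-0.0740, 0.1060, -0.2354)
  e−x'=0.2040;  (l²−L²−(e−x')²−y'²−z²)/2L = -0.1746
  γ=atan2(-0.2354,0.2040)=-0.8567;  ψ=arccos(-0.5604)=2.1656;  θ1=γ+ψ≈1.3089
arm 2 (φ=120.0°): x'=0.1288, y'=0.0111
  A cos θ + B sin θ = C:  0.0012·cos θ + -0.2354·sin θ = 0.0012
  θ2 = atan2(B,A) + arccos(C/0.2354) = 0.0000
rotate P by −φ3: (-0.0548, -0.1171, -0.2354)
  A cos θ + B sin θ = C:  0.1848·cos θ + -0.2354·sin θ = -0.1579
  √(A²+B²)=0.2993;  θ3 = -0.9052+2.1266 ≈ 1.2214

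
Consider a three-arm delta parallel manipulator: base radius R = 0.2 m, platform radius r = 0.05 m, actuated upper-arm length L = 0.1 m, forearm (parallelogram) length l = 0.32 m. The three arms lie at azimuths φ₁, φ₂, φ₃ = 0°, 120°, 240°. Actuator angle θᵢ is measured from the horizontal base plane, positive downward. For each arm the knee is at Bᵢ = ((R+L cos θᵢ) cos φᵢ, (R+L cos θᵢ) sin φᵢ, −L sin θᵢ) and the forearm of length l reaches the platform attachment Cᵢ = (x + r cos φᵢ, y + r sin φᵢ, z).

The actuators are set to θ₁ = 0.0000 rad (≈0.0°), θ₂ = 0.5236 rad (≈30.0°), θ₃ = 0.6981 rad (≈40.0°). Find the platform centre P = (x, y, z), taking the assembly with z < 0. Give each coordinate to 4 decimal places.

S1 = (0.2500·cos0.0°, 0.2500·sin0.0°, 0.0000) = (0.2500, 0.0000, 0.0000)
arm 2 at φ=120.0°: e+L cos θ2 = 0.2366;  S2 = (-0.1183, 0.2049, -0.0500)
S3 = (0.2266·cos240.0°, 0.2266·sin240.0°, -0.0643) = (-0.1133, -0.1962, -0.0643)
|S₂|²−|S₁|² = -0.0040;  |S₃|²−|S₁|² = -0.0070
linear system: -0.7366x+0.4098y = -0.0040−-0.1000z; -0.7266x+-0.3925y = -0.0070−-0.1286z
Cramer: x(z) = 0.0076-0.1566z;  y(z) = 0.0038-0.0375z
sphere 1 gives Az²+Bz+C=0 with A=1.0259, B=0.0757, C=-0.0436;  B²−4AC=0.1847;  roots -0.2463, 0.1726;  negative root z = -0.2463
x = 0.0462, y = 0.0131

(0.0462, 0.0131, -0.2463)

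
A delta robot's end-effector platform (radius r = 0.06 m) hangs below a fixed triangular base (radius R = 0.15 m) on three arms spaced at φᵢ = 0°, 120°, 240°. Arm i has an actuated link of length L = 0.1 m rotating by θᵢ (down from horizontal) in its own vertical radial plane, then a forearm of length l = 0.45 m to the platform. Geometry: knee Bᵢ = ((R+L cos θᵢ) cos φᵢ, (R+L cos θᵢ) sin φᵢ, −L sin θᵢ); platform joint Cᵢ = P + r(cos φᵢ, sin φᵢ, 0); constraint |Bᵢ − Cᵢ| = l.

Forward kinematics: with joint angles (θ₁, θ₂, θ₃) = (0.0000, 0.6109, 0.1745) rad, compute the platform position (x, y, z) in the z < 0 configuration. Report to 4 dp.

(0.0617, -0.0611, -0.4270)

φ1=0.0°: virtual centre (0.1900, 0.0000, 0.0000), radius l
φ2=120.0°: virtual centre (-0.0860, 0.1489, -0.0574), radius l
arm 3 at φ=240.0°: (R−r)+L cos θ3 = 0.1885;  centre 3 = (-0.0942, -0.1632, -0.0174)
eliminate P² terms by subtracting sphere 1 from 2 and 3
plane₁₂: -0.5519x+0.2978y+-0.1147z = -0.0033
Cramer: x(z) = 0.0033-0.1368z;  y(z) = -0.0049+0.1318z
quadratic in z: (1.0361)z²+(0.0498)z+(-0.1676)=0, √Δ=0.8349 → z ∈ {-0.4270, 0.3789}; z = -0.4270 (taking z<0)
x = 0.0617, y = -0.0611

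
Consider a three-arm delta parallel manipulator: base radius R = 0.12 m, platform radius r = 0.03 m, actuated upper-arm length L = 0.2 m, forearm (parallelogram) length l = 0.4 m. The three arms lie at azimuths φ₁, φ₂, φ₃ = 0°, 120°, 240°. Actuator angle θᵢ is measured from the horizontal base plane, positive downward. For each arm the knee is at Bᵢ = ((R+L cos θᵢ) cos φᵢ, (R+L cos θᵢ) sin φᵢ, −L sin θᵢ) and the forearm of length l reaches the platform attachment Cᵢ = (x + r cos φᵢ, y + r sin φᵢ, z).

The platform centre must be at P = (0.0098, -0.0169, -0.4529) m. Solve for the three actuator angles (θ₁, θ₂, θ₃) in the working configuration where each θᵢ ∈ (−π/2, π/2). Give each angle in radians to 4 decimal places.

rotate P by −φ1: (0.0098, -0.0169, -0.4529)
  e−x'=0.0802;  (l²−L²−(e−x')²−y'²−z²)/2L = -0.2296
  √(A²+B²)=0.4599;  θ1 = -1.3955+2.0934 ≈ 0.6979
rotate P by −φ2: (-0.0195, 0.0000, -0.4529)
  A cos θ + B sin θ = C:  0.1095·cos θ + -0.4529·sin θ = -0.2428
  √(A²+B²)=0.4660;  θ2 = -1.3335+2.1189 ≈ 0.7854
arm 3 (φ=240.0°): x'=0.0097, y'=0.0169
  A cos θ + B sin θ = C:  0.0803·cos θ + -0.4529·sin θ = -0.2296
  √(A²+B²)=0.4600;  θ3 = -1.3954+2.0935 ≈ 0.6981

θ₁ = 0.6979, θ₂ = 0.7854, θ₃ = 0.6981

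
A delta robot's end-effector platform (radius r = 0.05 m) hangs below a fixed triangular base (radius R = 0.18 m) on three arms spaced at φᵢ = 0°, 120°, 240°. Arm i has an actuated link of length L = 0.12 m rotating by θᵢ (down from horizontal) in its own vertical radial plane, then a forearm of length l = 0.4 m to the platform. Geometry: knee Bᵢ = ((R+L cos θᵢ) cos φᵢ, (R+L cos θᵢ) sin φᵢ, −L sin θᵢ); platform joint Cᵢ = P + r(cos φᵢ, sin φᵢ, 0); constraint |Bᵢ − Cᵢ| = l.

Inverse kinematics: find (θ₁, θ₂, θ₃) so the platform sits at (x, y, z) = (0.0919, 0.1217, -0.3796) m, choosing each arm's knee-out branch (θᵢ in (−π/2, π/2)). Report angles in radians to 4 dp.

φ1=0.0° → target in arm frame (0.0919, 0.1217)
  e−x'=0.0381;  (l²−L²−(e−x')²−y'²−z²)/2L = -0.0615
  θ1 = atan2(B,A) + arccos(C/0.3815) = 0.2619
rotate P by −φ2: (0.0594, -0.1404, -0.3796)
  e−x'=0.0706;  (l²−L²−(e−x')²−y'²−z²)/2L = -0.0967
  √(A²+B²)=0.3861;  θ2 = -1.3870+1.8238 ≈ 0.4368
rotate P by −φ3: (-0.1513, 0.0187, -0.3796)
  A cos θ + B sin θ = C:  0.2813·cos θ + -0.3796·sin θ = -0.3250
  γ=atan2(-0.3796,0.2813)=-0.9330;  ψ=arccos(-0.6879)=2.3293;  θ3=γ+ψ≈1.3964

θ₁ = 0.2619, θ₂ = 0.4368, θ₃ = 1.3964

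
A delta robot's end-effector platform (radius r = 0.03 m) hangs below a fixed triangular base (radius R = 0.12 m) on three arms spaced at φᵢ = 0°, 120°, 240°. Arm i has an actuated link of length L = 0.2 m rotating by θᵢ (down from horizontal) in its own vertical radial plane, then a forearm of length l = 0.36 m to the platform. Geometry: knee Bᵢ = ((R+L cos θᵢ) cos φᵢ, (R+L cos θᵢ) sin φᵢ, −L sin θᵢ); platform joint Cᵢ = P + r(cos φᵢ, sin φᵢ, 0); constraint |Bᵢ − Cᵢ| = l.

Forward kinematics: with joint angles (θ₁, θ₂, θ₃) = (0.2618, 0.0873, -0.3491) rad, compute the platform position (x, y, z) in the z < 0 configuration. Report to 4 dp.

centre 1 = (0.2832·cos0.0°, 0.2832·sin0.0°, -0.0518) = (0.2832, 0.0000, -0.0518)
arm 2 at φ=120.0°: e+L cos θ2 = 0.2892;  centre 2 = (-0.1446, 0.2505, -0.0174)
centre 3 = (0.2779·cos240.0°, 0.2779·sin240.0°, 0.0684) = (-0.1390, -0.2407, 0.0684)
eliminate P² terms by subtracting sphere 1 from 2 and 3
[-0.8556 0.5010 0.0687]·P = 0.0011;  [-0.8443 -0.4814 0.2403]·P = -0.0009
Cramer: x(z) = -0.0001+0.1838z;  y(z) = 0.0021+0.1769z
quadratic in z: (1.0651)z²+(0.0001)z+(-0.0467)=0, √Δ=0.4460 → z ∈ {-0.2094, 0.2093}; z = -0.2094 (taking z<0)
x = -0.0386, y = -0.0350

(-0.0386, -0.0350, -0.2094)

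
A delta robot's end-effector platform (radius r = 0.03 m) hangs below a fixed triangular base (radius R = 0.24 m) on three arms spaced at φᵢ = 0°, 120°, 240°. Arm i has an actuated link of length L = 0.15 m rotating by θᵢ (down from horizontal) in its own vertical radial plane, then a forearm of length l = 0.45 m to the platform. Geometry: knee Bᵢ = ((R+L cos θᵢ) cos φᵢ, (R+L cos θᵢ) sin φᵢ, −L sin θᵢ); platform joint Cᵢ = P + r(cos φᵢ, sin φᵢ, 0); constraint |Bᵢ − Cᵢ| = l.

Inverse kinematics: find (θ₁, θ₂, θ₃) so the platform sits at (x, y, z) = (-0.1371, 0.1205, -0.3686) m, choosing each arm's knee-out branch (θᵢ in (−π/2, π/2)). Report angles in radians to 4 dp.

φ1=0.0° → target in arm frame (-0.1371, 0.1205)
  A cos θ + B sin θ = C:  0.3471·cos θ + -0.3686·sin θ = -0.3029
  √(A²+B²)=0.5063;  θ1 = -0.8154+2.2121 ≈ 1.3966
φ2=120.0° → target in arm frame (0.1729, 0.0585)
  e−x'=0.0371;  (l²−L²−(e−x')²−y'²−z²)/2L = 0.1311
  √(A²+B²)=0.3705;  θ2 = -1.4705+1.2090 ≈ -0.2615
φ3=240.0° → target in arm frame (-0.0358, -0.1790)
  A=0.2458, B=-0.3686, C=(l²−L²−A²−y'²−z²)/(2L)=-0.1611
  γ=atan2(-0.3686,0.2458)=-0.9827;  ψ=arccos(-0.3636)=1.9429;  θ3=γ+ψ≈0.9602

θ₁ = 1.3966, θ₂ = -0.2615, θ₃ = 0.9602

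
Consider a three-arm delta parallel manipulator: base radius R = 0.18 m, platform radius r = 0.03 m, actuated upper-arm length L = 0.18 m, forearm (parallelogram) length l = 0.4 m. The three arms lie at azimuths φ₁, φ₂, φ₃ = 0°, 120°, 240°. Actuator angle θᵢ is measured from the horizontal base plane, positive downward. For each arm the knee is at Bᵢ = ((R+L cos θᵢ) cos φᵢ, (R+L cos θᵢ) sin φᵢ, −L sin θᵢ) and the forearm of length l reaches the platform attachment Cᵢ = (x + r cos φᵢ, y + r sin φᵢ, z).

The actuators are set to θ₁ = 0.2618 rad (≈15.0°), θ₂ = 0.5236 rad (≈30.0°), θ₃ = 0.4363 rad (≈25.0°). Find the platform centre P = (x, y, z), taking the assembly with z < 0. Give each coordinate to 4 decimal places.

φ1=0.0°: virtual centre (0.3239, 0.0000, -0.0466), radius l
O2 = (0.3059·cos120.0°, 0.3059·sin120.0°, -0.0900) = (-0.1529, 0.2649, -0.0900)
O3 = (0.3131·cos240.0°, 0.3131·sin240.0°, -0.0761) = (-0.1566, -0.2712, -0.0761)
subtract pairs → two planes through P
[-0.9536 0.5298 -0.0868]·P = -0.0054;  [-0.9609 -0.5424 -0.0590]·P = -0.0032
det = 1.0263;  x = 0.0045+-0.0763z,  y = -0.0021+0.0265z
into |P−O₁|² = l²: 1.0065z² + 0.1418z + -0.0558 = 0;  Δ = 0.2449;  z = -0.3163 or 0.1754 → z<0 root = -0.3163
x = 0.0287, y = -0.0104

(0.0287, -0.0104, -0.3163)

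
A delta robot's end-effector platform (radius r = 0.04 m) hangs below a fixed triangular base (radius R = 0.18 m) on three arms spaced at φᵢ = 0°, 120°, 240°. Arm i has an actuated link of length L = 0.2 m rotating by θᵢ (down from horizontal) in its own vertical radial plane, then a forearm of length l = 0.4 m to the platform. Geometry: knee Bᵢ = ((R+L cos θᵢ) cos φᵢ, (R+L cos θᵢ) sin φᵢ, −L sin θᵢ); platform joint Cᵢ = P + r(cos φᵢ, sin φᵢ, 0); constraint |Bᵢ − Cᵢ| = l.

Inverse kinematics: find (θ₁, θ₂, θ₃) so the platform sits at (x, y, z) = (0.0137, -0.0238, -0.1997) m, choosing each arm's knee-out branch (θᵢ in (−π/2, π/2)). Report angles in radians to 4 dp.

arm 1 (φ=0.0°): x'=0.0137, y'=-0.0238
  e−x'=0.1263;  (l²−L²−(e−x')²−y'²−z²)/2L = 0.1590
  √(A²+B²)=0.2363;  θ1 = -1.0069+0.8326 ≈ -0.1742
arm 2 (φ=120.0°): x'=-0.0275, y'=0.0000
  e−x'=0.1675;  (l²−L²−(e−x')²−y'²−z²)/2L = 0.1302
  θ2 = atan2(B,A) + arccos(C/0.2606) = 0.1747
rotate P by −φ3: (0.0138, 0.0238, -0.1997)
  A=0.1262, B=-0.1997, C=(l²−L²−A²−y'²−z²)/(2L)=0.1590
  θ3 = atan2(B,A) + arccos(C/0.2363) = -0.1748

θ₁ = -0.1742, θ₂ = 0.1747, θ₃ = -0.1748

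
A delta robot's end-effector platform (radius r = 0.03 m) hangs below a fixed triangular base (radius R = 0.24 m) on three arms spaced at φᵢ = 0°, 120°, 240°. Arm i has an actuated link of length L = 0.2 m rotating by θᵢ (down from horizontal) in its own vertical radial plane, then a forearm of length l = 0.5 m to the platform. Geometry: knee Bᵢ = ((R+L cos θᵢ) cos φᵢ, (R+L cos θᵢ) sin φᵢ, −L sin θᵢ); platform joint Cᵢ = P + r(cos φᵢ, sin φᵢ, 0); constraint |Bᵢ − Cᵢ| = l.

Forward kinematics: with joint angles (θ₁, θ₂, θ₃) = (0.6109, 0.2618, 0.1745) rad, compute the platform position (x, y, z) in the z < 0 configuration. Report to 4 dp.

arm 1 at φ=0.0°: (R−r)+L cos θ1 = 0.3738;  centre 1 = (0.3738, 0.0000, -0.1147)
arm 2 at φ=120.0°: (R−r)+L cos θ2 = 0.4032;  centre 2 = (-0.2016, 0.3492, -0.0518)
arm 3 at φ=240.0°: (R−r)+L cos θ3 = 0.4070;  centre 3 = (-0.2035, -0.3524, -0.0347)
subtract pairs → two planes through P
[-1.1508 0.6983 0.1259]·P = 0.0123;  [-1.1546 -0.7049 0.1600]·P = 0.0139
det = 1.6175;  x = -0.0114+0.1239z,  y = -0.0011+0.0240z
into |P−centre ₁|² = l²: 1.0159z² + 0.1339z + -0.0885 = 0;  Δ = 0.3774;  z = -0.3682 or 0.2364 → z<0 root = -0.3682
x = -0.0570, y = -0.0099

(-0.0570, -0.0099, -0.3682)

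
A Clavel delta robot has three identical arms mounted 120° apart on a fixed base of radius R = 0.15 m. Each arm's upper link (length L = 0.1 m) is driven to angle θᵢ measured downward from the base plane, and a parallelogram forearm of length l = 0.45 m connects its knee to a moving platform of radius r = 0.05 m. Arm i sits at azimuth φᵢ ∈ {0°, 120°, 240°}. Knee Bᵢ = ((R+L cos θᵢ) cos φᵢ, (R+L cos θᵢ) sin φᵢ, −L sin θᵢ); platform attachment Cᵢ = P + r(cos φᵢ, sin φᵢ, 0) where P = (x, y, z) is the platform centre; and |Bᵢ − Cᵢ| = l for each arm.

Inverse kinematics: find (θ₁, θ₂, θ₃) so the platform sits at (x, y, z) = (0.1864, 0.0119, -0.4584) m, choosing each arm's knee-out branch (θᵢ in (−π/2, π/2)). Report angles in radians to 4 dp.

θ₁ = 0.0876, θ₂ = 1.3091, θ₃ = 1.3962

arm 1 (φ=0.0°): x'=0.1864, y'=0.0119
  A=-0.0864, B=-0.4584, C=(l²−L²−A²−y'²−z²)/(2L)=-0.1262
  √(A²+B²)=0.4665;  θ1 = -1.7571+1.8447 ≈ 0.0876
φ2=120.0° → target in arm frame (-0.0829, -0.1674)
  A cos θ + B sin θ = C:  0.1829·cos θ + -0.4584·sin θ = -0.3955
  γ=atan2(-0.4584,0.1829)=-1.1912;  ψ=arccos(-0.8013)=2.5003;  θ2=γ+ψ≈1.3091
rotate P by −φ3: (-0.1035, 0.1555, -0.4584)
  e−x'=0.2035;  (l²−L²−(e−x')²−y'²−z²)/2L = -0.4161
  √(A²+B²)=0.5015;  θ3 = -1.1530+2.5492 ≈ 1.3962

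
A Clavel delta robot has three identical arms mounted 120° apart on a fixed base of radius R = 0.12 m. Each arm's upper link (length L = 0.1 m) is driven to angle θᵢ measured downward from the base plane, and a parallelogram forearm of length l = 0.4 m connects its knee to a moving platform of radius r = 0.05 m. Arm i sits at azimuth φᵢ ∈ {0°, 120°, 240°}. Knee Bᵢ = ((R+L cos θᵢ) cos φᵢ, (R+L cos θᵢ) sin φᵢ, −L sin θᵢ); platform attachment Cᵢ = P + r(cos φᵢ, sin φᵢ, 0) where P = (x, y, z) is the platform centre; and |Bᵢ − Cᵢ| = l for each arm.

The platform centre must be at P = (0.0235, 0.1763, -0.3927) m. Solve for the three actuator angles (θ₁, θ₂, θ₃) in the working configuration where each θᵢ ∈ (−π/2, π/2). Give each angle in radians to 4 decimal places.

θ₁ = 0.6112, θ₂ = 0.0878, θ₃ = 1.3096

arm 1 (φ=0.0°): x'=0.0235, y'=0.1763
  e−x'=0.0465;  (l²−L²−(e−x')²−y'²−z²)/2L = -0.1873
  θ1 = atan2(B,A) + arccos(C/0.3954) = 0.6112
φ2=120.0° → target in arm frame (0.1409, -0.1085)
  A=-0.0709, B=-0.3927, C=(l²−L²−A²−y'²−z²)/(2L)=-0.1051
  θ2 = atan2(B,A) + arccos(C/0.3991) = 0.0878
rotate P by −φ3: (-0.1644, -0.0678, -0.3927)
  A cos θ + B sin θ = C:  0.2344·cos θ + -0.3927·sin θ = -0.3188
  √(A²+B²)=0.4574;  θ3 = -1.0326+2.3422 ≈ 1.3096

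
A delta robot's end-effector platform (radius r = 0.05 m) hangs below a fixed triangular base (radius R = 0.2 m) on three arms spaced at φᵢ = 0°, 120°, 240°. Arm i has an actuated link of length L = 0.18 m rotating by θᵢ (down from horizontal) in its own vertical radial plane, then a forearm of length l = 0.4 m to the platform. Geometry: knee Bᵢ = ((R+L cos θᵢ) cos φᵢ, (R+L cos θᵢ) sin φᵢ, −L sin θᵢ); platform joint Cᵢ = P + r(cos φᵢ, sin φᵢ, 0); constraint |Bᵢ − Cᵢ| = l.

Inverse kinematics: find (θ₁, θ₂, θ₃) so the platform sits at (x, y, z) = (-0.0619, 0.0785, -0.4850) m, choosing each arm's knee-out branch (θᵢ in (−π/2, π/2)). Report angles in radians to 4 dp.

rotate P by −φ1: (-0.0619, 0.0785, -0.4850)
  A=0.2119, B=-0.4850, C=(l²−L²−A²−y'²−z²)/(2L)=-0.4408
  γ=atan2(-0.4850,0.2119)=-1.1589;  ψ=arccos(-0.8328)=2.5550;  θ1=γ+ψ≈1.3961
rotate P by −φ2: (0.0989, 0.0144, -0.4850)
  e−x'=0.0511;  (l²−L²−(e−x')²−y'²−z²)/2L = -0.3068
  θ2 = atan2(B,A) + arccos(C/0.4877) = 0.7852
φ3=240.0° → target in arm frame (-0.0370, -0.0929)
  e−x'=0.1870;  (l²−L²−(e−x')²−y'²−z²)/2L = -0.4201
  θ3 = atan2(B,A) + arccos(C/0.5198) = 1.3090

θ₁ = 1.3961, θ₂ = 0.7852, θ₃ = 1.3090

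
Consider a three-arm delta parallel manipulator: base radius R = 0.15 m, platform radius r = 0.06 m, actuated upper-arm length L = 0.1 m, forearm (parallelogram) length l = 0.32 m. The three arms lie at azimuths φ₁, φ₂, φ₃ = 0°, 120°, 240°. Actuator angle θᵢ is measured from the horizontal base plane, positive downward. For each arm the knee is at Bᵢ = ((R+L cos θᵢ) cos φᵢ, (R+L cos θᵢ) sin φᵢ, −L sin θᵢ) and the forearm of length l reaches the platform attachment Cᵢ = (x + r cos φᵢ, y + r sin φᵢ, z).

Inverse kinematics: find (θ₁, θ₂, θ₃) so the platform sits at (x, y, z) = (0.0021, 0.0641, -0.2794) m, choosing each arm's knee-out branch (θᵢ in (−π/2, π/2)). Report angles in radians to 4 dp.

arm 1 (φ=0.0°): x'=0.0021, y'=0.0641
  A=0.0879, B=-0.2794, C=(l²−L²−A²−y'²−z²)/(2L)=0.0125
  γ=atan2(-0.2794,0.0879)=-1.2660;  ψ=arccos(0.0427)=1.5281;  θ1=γ+ψ≈0.2621
φ2=120.0° → target in arm frame (0.0545, -0.0339)
  A=0.0355, B=-0.2794, C=(l²−L²−A²−y'²−z²)/(2L)=0.0596
  θ2 = atan2(B,A) + arccos(C/0.2817) = -0.0868
rotate P by −φ3: (-0.0566, -0.0302, -0.2794)
  A=0.1466, B=-0.2794, C=(l²−L²−A²−y'²−z²)/(2L)=-0.0403
  θ3 = atan2(B,A) + arccos(C/0.3155) = 0.6112

θ₁ = 0.2621, θ₂ = -0.0868, θ₃ = 0.6112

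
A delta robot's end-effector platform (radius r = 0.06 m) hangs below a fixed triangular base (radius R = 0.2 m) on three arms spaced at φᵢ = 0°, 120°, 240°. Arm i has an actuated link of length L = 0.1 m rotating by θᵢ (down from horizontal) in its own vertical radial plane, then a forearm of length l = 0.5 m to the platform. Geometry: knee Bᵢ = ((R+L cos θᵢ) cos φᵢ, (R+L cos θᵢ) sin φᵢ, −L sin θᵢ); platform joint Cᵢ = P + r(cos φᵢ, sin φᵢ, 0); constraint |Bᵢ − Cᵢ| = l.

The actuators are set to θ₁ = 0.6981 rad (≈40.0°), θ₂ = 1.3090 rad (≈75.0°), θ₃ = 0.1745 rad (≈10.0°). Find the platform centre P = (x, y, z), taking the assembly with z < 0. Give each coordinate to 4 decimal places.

(0.0090, -0.1423, -0.4963)

arm 1 at φ=0.0°: e+L cos θ1 = 0.2166;  centre 1 = (0.2166, 0.0000, -0.0643)
centre 2 = (0.1659·cos120.0°, 0.1659·sin120.0°, -0.0966) = (-0.0829, 0.1437, -0.0966)
arm 3 at φ=240.0°: e+L cos θ3 = 0.2385;  centre 3 = (-0.1192, -0.2065, -0.0174)
subtract pairs → two planes through P
plane₁₂: -0.5991x+0.2873y+-0.0646z = -0.0142
det = 0.4405;  x = 0.0093+0.0006z,  y = -0.0300+0.2262z
sphere 1 gives Az²+Bz+C=0 with A=1.0512, B=0.1147, C=-0.2020;  B²−4AC=0.8625;  roots -0.4963, 0.3872;  negative root z = -0.4963
x = 0.0090, y = -0.1423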